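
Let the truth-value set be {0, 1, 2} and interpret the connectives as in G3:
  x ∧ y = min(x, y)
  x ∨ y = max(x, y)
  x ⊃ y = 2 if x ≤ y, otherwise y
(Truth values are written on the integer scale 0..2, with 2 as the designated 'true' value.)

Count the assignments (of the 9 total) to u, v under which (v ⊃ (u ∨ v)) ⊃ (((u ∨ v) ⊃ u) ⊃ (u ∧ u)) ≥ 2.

u = 0, v = 0 ↦ 0  <
u = 0, v = 1 ↦ 2  ≥
u = 0, v = 2 ↦ 2  ≥
u = 1, v = 0 ↦ 1  <
u = 1, v = 1 ↦ 1  <
u = 1, v = 2 ↦ 2  ≥
u = 2, v = 0 ↦ 2  ≥
u = 2, v = 1 ↦ 2  ≥
u = 2, v = 2 ↦ 2  ≥
So 6 of the 9 assignments meet the threshold.

6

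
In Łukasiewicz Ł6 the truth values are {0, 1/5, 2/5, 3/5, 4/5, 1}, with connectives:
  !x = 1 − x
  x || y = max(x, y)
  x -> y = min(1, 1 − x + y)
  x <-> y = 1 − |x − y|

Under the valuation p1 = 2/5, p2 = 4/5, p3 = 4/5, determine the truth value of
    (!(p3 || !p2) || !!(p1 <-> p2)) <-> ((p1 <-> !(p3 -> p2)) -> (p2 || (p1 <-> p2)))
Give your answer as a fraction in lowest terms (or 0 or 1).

!p2 = !4/5 = 1/5
p3 || !p2 = 4/5 || 1/5 = 4/5
!(p3 || !p2) = !4/5 = 1/5
p1 <-> p2 = 2/5 <-> 4/5 = 3/5
!(p1 <-> p2) = !3/5 = 2/5
!!(p1 <-> p2) = !2/5 = 3/5
!(p3 || !p2) || !!(p1 <-> p2) = 1/5 || 3/5 = 3/5
p3 -> p2 = 4/5 -> 4/5 = 1
!(p3 -> p2) = !1 = 0
p1 <-> !(p3 -> p2) = 2/5 <-> 0 = 3/5
p1 <-> p2 = 2/5 <-> 4/5 = 3/5
p2 || (p1 <-> p2) = 4/5 || 3/5 = 4/5
(p1 <-> !(p3 -> p2)) -> (p2 || (p1 <-> p2)) = 3/5 -> 4/5 = 1
(!(p3 || !p2) || !!(p1 <-> p2)) <-> ((p1 <-> !(p3 -> p2)) -> (p2 || (p1 <-> p2))) = 3/5 <-> 1 = 3/5

3/5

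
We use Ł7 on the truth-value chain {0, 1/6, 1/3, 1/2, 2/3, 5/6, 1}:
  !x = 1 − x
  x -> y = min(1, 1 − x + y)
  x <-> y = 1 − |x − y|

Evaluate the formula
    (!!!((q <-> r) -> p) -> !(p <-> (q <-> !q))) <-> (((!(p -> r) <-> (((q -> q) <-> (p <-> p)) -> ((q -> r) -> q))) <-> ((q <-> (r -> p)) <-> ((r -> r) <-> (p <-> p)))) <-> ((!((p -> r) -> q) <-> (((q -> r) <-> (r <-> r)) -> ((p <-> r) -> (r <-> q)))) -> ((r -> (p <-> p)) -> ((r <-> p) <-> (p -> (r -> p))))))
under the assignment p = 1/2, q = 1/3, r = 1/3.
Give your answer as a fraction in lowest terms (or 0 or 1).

q <-> r = 1/3 <-> 1/3 = 1
(q <-> r) -> p = 1 -> 1/2 = 1/2
!((q <-> r) -> p) = !1/2 = 1/2
!!((q <-> r) -> p) = !1/2 = 1/2
!!!((q <-> r) -> p) = !1/2 = 1/2
!q = !1/3 = 2/3
q <-> !q = 1/3 <-> 2/3 = 2/3
p <-> (q <-> !q) = 1/2 <-> 2/3 = 5/6
!(p <-> (q <-> !q)) = !5/6 = 1/6
!!!((q <-> r) -> p) -> !(p <-> (q <-> !q)) = 1/2 -> 1/6 = 2/3
p -> r = 1/2 -> 1/3 = 5/6
!(p -> r) = !5/6 = 1/6
q -> q = 1/3 -> 1/3 = 1
p <-> p = 1/2 <-> 1/2 = 1
(q -> q) <-> (p <-> p) = 1 <-> 1 = 1
q -> r = 1/3 -> 1/3 = 1
(q -> r) -> q = 1 -> 1/3 = 1/3
((q -> q) <-> (p <-> p)) -> ((q -> r) -> q) = 1 -> 1/3 = 1/3
!(p -> r) <-> (((q -> q) <-> (p <-> p)) -> ((q -> r) -> q)) = 1/6 <-> 1/3 = 5/6
r -> p = 1/3 -> 1/2 = 1
q <-> (r -> p) = 1/3 <-> 1 = 1/3
r -> r = 1/3 -> 1/3 = 1
p <-> p = 1/2 <-> 1/2 = 1
(r -> r) <-> (p <-> p) = 1 <-> 1 = 1
(q <-> (r -> p)) <-> ((r -> r) <-> (p <-> p)) = 1/3 <-> 1 = 1/3
(!(p -> r) <-> (((q -> q) <-> (p <-> p)) -> ((q -> r) -> q))) <-> ((q <-> (r -> p)) <-> ((r -> r) <-> (p <-> p))) = 5/6 <-> 1/3 = 1/2
p -> r = 1/2 -> 1/3 = 5/6
(p -> r) -> q = 5/6 -> 1/3 = 1/2
!((p -> r) -> q) = !1/2 = 1/2
q -> r = 1/3 -> 1/3 = 1
r <-> r = 1/3 <-> 1/3 = 1
(q -> r) <-> (r <-> r) = 1 <-> 1 = 1
p <-> r = 1/2 <-> 1/3 = 5/6
r <-> q = 1/3 <-> 1/3 = 1
(p <-> r) -> (r <-> q) = 5/6 -> 1 = 1
((q -> r) <-> (r <-> r)) -> ((p <-> r) -> (r <-> q)) = 1 -> 1 = 1
!((p -> r) -> q) <-> (((q -> r) <-> (r <-> r)) -> ((p <-> r) -> (r <-> q))) = 1/2 <-> 1 = 1/2
p <-> p = 1/2 <-> 1/2 = 1
r -> (p <-> p) = 1/3 -> 1 = 1
r <-> p = 1/3 <-> 1/2 = 5/6
r -> p = 1/3 -> 1/2 = 1
p -> (r -> p) = 1/2 -> 1 = 1
(r <-> p) <-> (p -> (r -> p)) = 5/6 <-> 1 = 5/6
(r -> (p <-> p)) -> ((r <-> p) <-> (p -> (r -> p))) = 1 -> 5/6 = 5/6
(!((p -> r) -> q) <-> (((q -> r) <-> (r <-> r)) -> ((p <-> r) -> (r <-> q)))) -> ((r -> (p <-> p)) -> ((r <-> p) <-> (p -> (r -> p)))) = 1/2 -> 5/6 = 1
((!(p -> r) <-> (((q -> q) <-> (p <-> p)) -> ((q -> r) -> q))) <-> ((q <-> (r -> p)) <-> ((r -> r) <-> (p <-> p)))) <-> ((!((p -> r) -> q) <-> (((q -> r) <-> (r <-> r)) -> ((p <-> r) -> (r <-> q)))) -> ((r -> (p <-> p)) -> ((r <-> p) <-> (p -> (r -> p))))) = 1/2 <-> 1 = 1/2
(!!!((q <-> r) -> p) -> !(p <-> (q <-> !q))) <-> (((!(p -> r) <-> (((q -> q) <-> (p <-> p)) -> ((q -> r) -> q))) <-> ((q <-> (r -> p)) <-> ((r -> r) <-> (p <-> p)))) <-> ((!((p -> r) -> q) <-> (((q -> r) <-> (r <-> r)) -> ((p <-> r) -> (r <-> q)))) -> ((r -> (p <-> p)) -> ((r <-> p) <-> (p -> (r -> p)))))) = 2/3 <-> 1/2 = 5/6

5/6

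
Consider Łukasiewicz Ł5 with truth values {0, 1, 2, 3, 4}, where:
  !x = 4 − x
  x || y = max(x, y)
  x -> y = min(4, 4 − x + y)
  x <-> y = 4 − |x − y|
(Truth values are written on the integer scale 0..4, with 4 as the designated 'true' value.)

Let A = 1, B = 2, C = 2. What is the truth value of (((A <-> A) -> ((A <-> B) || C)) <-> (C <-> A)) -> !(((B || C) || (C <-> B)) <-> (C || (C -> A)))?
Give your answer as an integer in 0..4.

A <-> A = 1 <-> 1 = 4
A <-> B = 1 <-> 2 = 3
(A <-> B) || C = 3 || 2 = 3
(A <-> A) -> ((A <-> B) || C) = 4 -> 3 = 3
C <-> A = 2 <-> 1 = 3
((A <-> A) -> ((A <-> B) || C)) <-> (C <-> A) = 3 <-> 3 = 4
B || C = 2 || 2 = 2
C <-> B = 2 <-> 2 = 4
(B || C) || (C <-> B) = 2 || 4 = 4
C -> A = 2 -> 1 = 3
C || (C -> A) = 2 || 3 = 3
((B || C) || (C <-> B)) <-> (C || (C -> A)) = 4 <-> 3 = 3
!(((B || C) || (C <-> B)) <-> (C || (C -> A))) = !3 = 1
(((A <-> A) -> ((A <-> B) || C)) <-> (C <-> A)) -> !(((B || C) || (C <-> B)) <-> (C || (C -> A))) = 4 -> 1 = 1

1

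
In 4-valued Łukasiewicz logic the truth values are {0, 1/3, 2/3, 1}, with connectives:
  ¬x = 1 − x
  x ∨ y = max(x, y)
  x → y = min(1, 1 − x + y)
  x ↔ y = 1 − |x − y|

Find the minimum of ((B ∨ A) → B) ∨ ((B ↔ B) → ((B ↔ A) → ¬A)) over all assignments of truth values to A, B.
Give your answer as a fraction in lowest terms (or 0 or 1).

Take A = 2/3, B = 1/3:
B ∨ A = 1/3 ∨ 2/3 = 2/3
(B ∨ A) → B = 2/3 → 1/3 = 2/3
B ↔ B = 1/3 ↔ 1/3 = 1
B ↔ A = 1/3 ↔ 2/3 = 2/3
¬A = ¬2/3 = 1/3
(B ↔ A) → ¬A = 2/3 → 1/3 = 2/3
(B ↔ B) → ((B ↔ A) → ¬A) = 1 → 2/3 = 2/3
((B ∨ A) → B) ∨ ((B ↔ B) → ((B ↔ A) → ¬A)) = 2/3 ∨ 2/3 = 2/3
No assignment yields a value below 2/3, so this is the minimum.

2/3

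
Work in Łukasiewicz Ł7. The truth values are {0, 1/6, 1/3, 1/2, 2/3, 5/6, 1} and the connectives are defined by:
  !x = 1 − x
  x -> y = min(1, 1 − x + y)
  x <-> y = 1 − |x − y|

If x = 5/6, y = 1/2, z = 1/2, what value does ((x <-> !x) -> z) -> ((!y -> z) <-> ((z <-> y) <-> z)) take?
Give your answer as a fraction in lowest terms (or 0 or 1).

!x = !5/6 = 1/6
x <-> !x = 5/6 <-> 1/6 = 1/3
(x <-> !x) -> z = 1/3 -> 1/2 = 1
!y = !1/2 = 1/2
!y -> z = 1/2 -> 1/2 = 1
z <-> y = 1/2 <-> 1/2 = 1
(z <-> y) <-> z = 1 <-> 1/2 = 1/2
(!y -> z) <-> ((z <-> y) <-> z) = 1 <-> 1/2 = 1/2
((x <-> !x) -> z) -> ((!y -> z) <-> ((z <-> y) <-> z)) = 1 -> 1/2 = 1/2

1/2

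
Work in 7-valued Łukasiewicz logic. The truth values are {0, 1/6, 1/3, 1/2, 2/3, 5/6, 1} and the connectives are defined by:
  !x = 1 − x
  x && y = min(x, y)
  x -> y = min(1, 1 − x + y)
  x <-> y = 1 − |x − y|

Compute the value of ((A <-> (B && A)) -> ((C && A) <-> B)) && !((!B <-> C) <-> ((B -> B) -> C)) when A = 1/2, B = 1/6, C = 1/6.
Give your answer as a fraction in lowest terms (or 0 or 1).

B && A = 1/6 && 1/2 = 1/6
A <-> (B && A) = 1/2 <-> 1/6 = 2/3
C && A = 1/6 && 1/2 = 1/6
(C && A) <-> B = 1/6 <-> 1/6 = 1
(A <-> (B && A)) -> ((C && A) <-> B) = 2/3 -> 1 = 1
!B = !1/6 = 5/6
!B <-> C = 5/6 <-> 1/6 = 1/3
B -> B = 1/6 -> 1/6 = 1
(B -> B) -> C = 1 -> 1/6 = 1/6
(!B <-> C) <-> ((B -> B) -> C) = 1/3 <-> 1/6 = 5/6
!((!B <-> C) <-> ((B -> B) -> C)) = !5/6 = 1/6
((A <-> (B && A)) -> ((C && A) <-> B)) && !((!B <-> C) <-> ((B -> B) -> C)) = 1 && 1/6 = 1/6

1/6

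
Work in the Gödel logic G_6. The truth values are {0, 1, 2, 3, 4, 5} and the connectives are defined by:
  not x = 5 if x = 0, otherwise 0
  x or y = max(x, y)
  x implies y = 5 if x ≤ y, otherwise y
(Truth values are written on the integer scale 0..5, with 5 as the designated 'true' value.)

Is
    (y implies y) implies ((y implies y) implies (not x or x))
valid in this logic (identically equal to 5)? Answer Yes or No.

Counterexample: take x = 1, y = 0.
y implies y = 0 implies 0 = 5
y implies y = 0 implies 0 = 5
not x = not 1 = 0
not x or x = 0 or 1 = 1
(y implies y) implies (not x or x) = 5 implies 1 = 1
(y implies y) implies ((y implies y) implies (not x or x)) = 5 implies 1 = 1
This gives 1 ≠ 5.

No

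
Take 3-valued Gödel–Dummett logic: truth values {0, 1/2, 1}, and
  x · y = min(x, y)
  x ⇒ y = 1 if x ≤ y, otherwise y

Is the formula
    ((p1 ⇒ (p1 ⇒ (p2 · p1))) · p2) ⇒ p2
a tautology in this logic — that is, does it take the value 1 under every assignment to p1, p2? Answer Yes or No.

p1 = 0, p2 = 0 ↦ 1
p1 = 0, p2 = 1/2 ↦ 1
p1 = 0, p2 = 1 ↦ 1
p1 = 1/2, p2 = 0 ↦ 1
p1 = 1/2, p2 = 1/2 ↦ 1
p1 = 1/2, p2 = 1 ↦ 1
p1 = 1, p2 = 0 ↦ 1
p1 = 1, p2 = 1/2 ↦ 1
p1 = 1, p2 = 1 ↦ 1
Every assignment gives a value ≥ 1.

Yes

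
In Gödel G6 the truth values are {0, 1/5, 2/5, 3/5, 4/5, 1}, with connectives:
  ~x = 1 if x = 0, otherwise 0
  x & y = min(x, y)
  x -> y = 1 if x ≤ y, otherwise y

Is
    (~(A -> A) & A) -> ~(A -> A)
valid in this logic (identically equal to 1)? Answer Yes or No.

A = 0 ↦ 1
A = 1/5 ↦ 1
A = 2/5 ↦ 1
A = 3/5 ↦ 1
A = 4/5 ↦ 1
A = 1 ↦ 1
Every assignment gives a value ≥ 1.

Yes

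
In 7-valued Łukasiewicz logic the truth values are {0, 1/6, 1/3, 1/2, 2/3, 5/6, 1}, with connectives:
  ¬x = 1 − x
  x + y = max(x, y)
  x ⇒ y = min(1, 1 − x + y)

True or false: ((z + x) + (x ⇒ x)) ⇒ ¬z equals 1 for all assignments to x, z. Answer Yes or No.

Counterexample: take x = 0, z = 1/6.
z + x = 1/6 + 0 = 1/6
x ⇒ x = 0 ⇒ 0 = 1
(z + x) + (x ⇒ x) = 1/6 + 1 = 1
¬z = ¬1/6 = 5/6
((z + x) + (x ⇒ x)) ⇒ ¬z = 1 ⇒ 5/6 = 5/6
This gives 5/6 ≠ 1.

No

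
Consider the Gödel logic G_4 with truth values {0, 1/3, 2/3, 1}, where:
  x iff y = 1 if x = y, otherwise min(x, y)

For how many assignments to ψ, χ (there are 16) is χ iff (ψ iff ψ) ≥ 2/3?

ψ = 0, χ = 0 ↦ 0  <
ψ = 0, χ = 1/3 ↦ 1/3  <
ψ = 0, χ = 2/3 ↦ 2/3  ≥
ψ = 0, χ = 1 ↦ 1  ≥
ψ = 1/3, χ = 0 ↦ 0  <
ψ = 1/3, χ = 1/3 ↦ 1/3  <
ψ = 1/3, χ = 2/3 ↦ 2/3  ≥
ψ = 1/3, χ = 1 ↦ 1  ≥
ψ = 2/3, χ = 0 ↦ 0  <
ψ = 2/3, χ = 1/3 ↦ 1/3  <
ψ = 2/3, χ = 2/3 ↦ 2/3  ≥
ψ = 2/3, χ = 1 ↦ 1  ≥
ψ = 1, χ = 0 ↦ 0  <
ψ = 1, χ = 1/3 ↦ 1/3  <
ψ = 1, χ = 2/3 ↦ 2/3  ≥
ψ = 1, χ = 1 ↦ 1  ≥
So 8 of the 16 assignments meet the threshold.

8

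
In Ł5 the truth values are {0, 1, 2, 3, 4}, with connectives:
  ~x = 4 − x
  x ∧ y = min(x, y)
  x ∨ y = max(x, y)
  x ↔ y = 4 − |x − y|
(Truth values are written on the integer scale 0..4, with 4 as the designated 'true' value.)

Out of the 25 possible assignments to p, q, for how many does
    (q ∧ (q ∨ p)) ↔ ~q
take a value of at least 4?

value 4: 5 assignments (counts)
value 2: 10 assignments
value 0: 10 assignments
So 5 of the 25 assignments meet the threshold.

5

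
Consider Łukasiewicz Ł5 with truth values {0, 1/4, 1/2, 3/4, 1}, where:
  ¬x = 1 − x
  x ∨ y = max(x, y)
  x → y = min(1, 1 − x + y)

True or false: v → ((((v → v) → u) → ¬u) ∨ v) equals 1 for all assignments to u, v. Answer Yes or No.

Yes

At u = 0, v = 1/2, for instance:
v → v = 1/2 → 1/2 = 1
(v → v) → u = 1 → 0 = 0
¬u = ¬0 = 1
((v → v) → u) → ¬u = 0 → 1 = 1
(((v → v) → u) → ¬u) ∨ v = 1 ∨ 1/2 = 1
v → ((((v → v) → u) → ¬u) ∨ v) = 1/2 → 1 = 1
and checking the remaining 24 assignments likewise gives ≥ 1 in every case.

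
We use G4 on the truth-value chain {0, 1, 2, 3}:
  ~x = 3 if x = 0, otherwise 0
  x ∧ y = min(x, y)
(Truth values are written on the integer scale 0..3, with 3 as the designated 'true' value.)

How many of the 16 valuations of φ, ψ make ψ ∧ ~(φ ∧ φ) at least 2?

φ = 0, ψ = 0 ↦ 0  <
φ = 0, ψ = 1 ↦ 1  <
φ = 0, ψ = 2 ↦ 2  ≥
φ = 0, ψ = 3 ↦ 3  ≥
φ = 1, ψ = 0 ↦ 0  <
φ = 1, ψ = 1 ↦ 0  <
φ = 1, ψ = 2 ↦ 0  <
φ = 1, ψ = 3 ↦ 0  <
φ = 2, ψ = 0 ↦ 0  <
φ = 2, ψ = 1 ↦ 0  <
φ = 2, ψ = 2 ↦ 0  <
φ = 2, ψ = 3 ↦ 0  <
φ = 3, ψ = 0 ↦ 0  <
φ = 3, ψ = 1 ↦ 0  <
φ = 3, ψ = 2 ↦ 0  <
φ = 3, ψ = 3 ↦ 0  <
So 2 of the 16 assignments meet the threshold.

2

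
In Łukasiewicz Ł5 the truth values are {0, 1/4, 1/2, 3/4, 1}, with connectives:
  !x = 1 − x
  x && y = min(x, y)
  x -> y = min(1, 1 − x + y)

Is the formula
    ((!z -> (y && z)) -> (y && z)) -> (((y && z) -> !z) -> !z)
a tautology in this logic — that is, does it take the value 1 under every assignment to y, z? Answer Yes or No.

At y = 1/4, z = 3/4, for instance:
!z = !3/4 = 1/4
y && z = 1/4 && 3/4 = 1/4
!z -> (y && z) = 1/4 -> 1/4 = 1
(!z -> (y && z)) -> (y && z) = 1 -> 1/4 = 1/4
(y && z) -> !z = 1/4 -> 1/4 = 1
((y && z) -> !z) -> !z = 1 -> 1/4 = 1/4
((!z -> (y && z)) -> (y && z)) -> (((y && z) -> !z) -> !z) = 1/4 -> 1/4 = 1
and checking the remaining 24 assignments likewise gives ≥ 1 in every case.

Yes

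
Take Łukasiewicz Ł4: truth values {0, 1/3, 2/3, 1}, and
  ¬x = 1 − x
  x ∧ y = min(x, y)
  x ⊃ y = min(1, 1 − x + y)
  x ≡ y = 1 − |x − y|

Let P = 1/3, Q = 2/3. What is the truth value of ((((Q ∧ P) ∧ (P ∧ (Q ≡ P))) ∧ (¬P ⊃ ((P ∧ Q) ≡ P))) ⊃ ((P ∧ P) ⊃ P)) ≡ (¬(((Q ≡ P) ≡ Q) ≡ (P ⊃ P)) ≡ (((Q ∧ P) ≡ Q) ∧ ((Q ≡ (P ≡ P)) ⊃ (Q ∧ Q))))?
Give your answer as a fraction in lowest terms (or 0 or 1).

1/3

Q ∧ P = 2/3 ∧ 1/3 = 1/3
Q ≡ P = 2/3 ≡ 1/3 = 2/3
P ∧ (Q ≡ P) = 1/3 ∧ 2/3 = 1/3
(Q ∧ P) ∧ (P ∧ (Q ≡ P)) = 1/3 ∧ 1/3 = 1/3
¬P = ¬1/3 = 2/3
P ∧ Q = 1/3 ∧ 2/3 = 1/3
(P ∧ Q) ≡ P = 1/3 ≡ 1/3 = 1
¬P ⊃ ((P ∧ Q) ≡ P) = 2/3 ⊃ 1 = 1
((Q ∧ P) ∧ (P ∧ (Q ≡ P))) ∧ (¬P ⊃ ((P ∧ Q) ≡ P)) = 1/3 ∧ 1 = 1/3
P ∧ P = 1/3 ∧ 1/3 = 1/3
(P ∧ P) ⊃ P = 1/3 ⊃ 1/3 = 1
(((Q ∧ P) ∧ (P ∧ (Q ≡ P))) ∧ (¬P ⊃ ((P ∧ Q) ≡ P))) ⊃ ((P ∧ P) ⊃ P) = 1/3 ⊃ 1 = 1
Q ≡ P = 2/3 ≡ 1/3 = 2/3
(Q ≡ P) ≡ Q = 2/3 ≡ 2/3 = 1
P ⊃ P = 1/3 ⊃ 1/3 = 1
((Q ≡ P) ≡ Q) ≡ (P ⊃ P) = 1 ≡ 1 = 1
¬(((Q ≡ P) ≡ Q) ≡ (P ⊃ P)) = ¬1 = 0
Q ∧ P = 2/3 ∧ 1/3 = 1/3
(Q ∧ P) ≡ Q = 1/3 ≡ 2/3 = 2/3
P ≡ P = 1/3 ≡ 1/3 = 1
Q ≡ (P ≡ P) = 2/3 ≡ 1 = 2/3
Q ∧ Q = 2/3 ∧ 2/3 = 2/3
(Q ≡ (P ≡ P)) ⊃ (Q ∧ Q) = 2/3 ⊃ 2/3 = 1
((Q ∧ P) ≡ Q) ∧ ((Q ≡ (P ≡ P)) ⊃ (Q ∧ Q)) = 2/3 ∧ 1 = 2/3
¬(((Q ≡ P) ≡ Q) ≡ (P ⊃ P)) ≡ (((Q ∧ P) ≡ Q) ∧ ((Q ≡ (P ≡ P)) ⊃ (Q ∧ Q))) = 0 ≡ 2/3 = 1/3
((((Q ∧ P) ∧ (P ∧ (Q ≡ P))) ∧ (¬P ⊃ ((P ∧ Q) ≡ P))) ⊃ ((P ∧ P) ⊃ P)) ≡ (¬(((Q ≡ P) ≡ Q) ≡ (P ⊃ P)) ≡ (((Q ∧ P) ≡ Q) ∧ ((Q ≡ (P ≡ P)) ⊃ (Q ∧ Q)))) = 1 ≡ 1/3 = 1/3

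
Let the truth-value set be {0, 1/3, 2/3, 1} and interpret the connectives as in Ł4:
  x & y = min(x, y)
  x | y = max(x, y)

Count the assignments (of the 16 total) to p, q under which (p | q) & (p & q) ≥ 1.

p = 0, q = 0 ↦ 0  <
p = 0, q = 1/3 ↦ 0  <
p = 0, q = 2/3 ↦ 0  <
p = 0, q = 1 ↦ 0  <
p = 1/3, q = 0 ↦ 0  <
p = 1/3, q = 1/3 ↦ 1/3  <
p = 1/3, q = 2/3 ↦ 1/3  <
p = 1/3, q = 1 ↦ 1/3  <
p = 2/3, q = 0 ↦ 0  <
p = 2/3, q = 1/3 ↦ 1/3  <
p = 2/3, q = 2/3 ↦ 2/3  <
p = 2/3, q = 1 ↦ 2/3  <
p = 1, q = 0 ↦ 0  <
p = 1, q = 1/3 ↦ 1/3  <
p = 1, q = 2/3 ↦ 2/3  <
p = 1, q = 1 ↦ 1  ≥
So 1 of the 16 assignments meets the threshold.

1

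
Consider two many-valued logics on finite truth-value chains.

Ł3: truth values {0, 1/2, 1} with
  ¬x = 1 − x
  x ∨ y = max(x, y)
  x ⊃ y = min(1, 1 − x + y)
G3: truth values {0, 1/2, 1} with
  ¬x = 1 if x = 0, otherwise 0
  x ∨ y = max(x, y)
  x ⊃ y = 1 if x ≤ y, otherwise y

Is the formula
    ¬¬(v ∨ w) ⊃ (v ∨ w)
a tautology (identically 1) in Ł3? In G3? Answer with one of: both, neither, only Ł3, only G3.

In Ł3: every assignment gives 1 — tautology.
In G3: at v = 0, w = 1/2 the value is 1/2 — not a tautology.

only Ł3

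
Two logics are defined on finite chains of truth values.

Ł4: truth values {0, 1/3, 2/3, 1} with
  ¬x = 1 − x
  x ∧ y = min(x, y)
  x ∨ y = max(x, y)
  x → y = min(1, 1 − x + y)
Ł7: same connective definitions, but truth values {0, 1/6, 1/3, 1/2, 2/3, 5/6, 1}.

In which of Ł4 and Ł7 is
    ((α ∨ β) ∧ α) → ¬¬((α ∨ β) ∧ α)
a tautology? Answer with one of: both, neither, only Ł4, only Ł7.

both

In Ł4: every assignment gives 1 — tautology.
In Ł7: every assignment gives 1 — tautology.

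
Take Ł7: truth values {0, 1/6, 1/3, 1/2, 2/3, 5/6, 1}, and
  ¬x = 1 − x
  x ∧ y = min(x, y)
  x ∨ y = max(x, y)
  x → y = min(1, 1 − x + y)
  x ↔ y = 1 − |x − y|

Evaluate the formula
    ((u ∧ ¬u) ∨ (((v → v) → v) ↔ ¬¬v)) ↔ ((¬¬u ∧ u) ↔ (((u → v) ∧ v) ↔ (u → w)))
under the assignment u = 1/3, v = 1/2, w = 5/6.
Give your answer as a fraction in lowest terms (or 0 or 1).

¬u = ¬1/3 = 2/3
u ∧ ¬u = 1/3 ∧ 2/3 = 1/3
v → v = 1/2 → 1/2 = 1
(v → v) → v = 1 → 1/2 = 1/2
¬v = ¬1/2 = 1/2
¬¬v = ¬1/2 = 1/2
((v → v) → v) ↔ ¬¬v = 1/2 ↔ 1/2 = 1
(u ∧ ¬u) ∨ (((v → v) → v) ↔ ¬¬v) = 1/3 ∨ 1 = 1
¬u = ¬1/3 = 2/3
¬¬u = ¬2/3 = 1/3
¬¬u ∧ u = 1/3 ∧ 1/3 = 1/3
u → v = 1/3 → 1/2 = 1
(u → v) ∧ v = 1 ∧ 1/2 = 1/2
u → w = 1/3 → 5/6 = 1
((u → v) ∧ v) ↔ (u → w) = 1/2 ↔ 1 = 1/2
(¬¬u ∧ u) ↔ (((u → v) ∧ v) ↔ (u → w)) = 1/3 ↔ 1/2 = 5/6
((u ∧ ¬u) ∨ (((v → v) → v) ↔ ¬¬v)) ↔ ((¬¬u ∧ u) ↔ (((u → v) ∧ v) ↔ (u → w))) = 1 ↔ 5/6 = 5/6

5/6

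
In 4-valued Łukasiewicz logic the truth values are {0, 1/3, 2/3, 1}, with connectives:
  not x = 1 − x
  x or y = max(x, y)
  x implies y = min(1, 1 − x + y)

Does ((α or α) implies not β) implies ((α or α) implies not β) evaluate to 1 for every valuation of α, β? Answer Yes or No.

Yes

α = 0, β = 0 ↦ 1
α = 0, β = 1/3 ↦ 1
α = 0, β = 2/3 ↦ 1
α = 0, β = 1 ↦ 1
α = 1/3, β = 0 ↦ 1
α = 1/3, β = 1/3 ↦ 1
α = 1/3, β = 2/3 ↦ 1
α = 1/3, β = 1 ↦ 1
α = 2/3, β = 0 ↦ 1
α = 2/3, β = 1/3 ↦ 1
α = 2/3, β = 2/3 ↦ 1
α = 2/3, β = 1 ↦ 1
α = 1, β = 0 ↦ 1
α = 1, β = 1/3 ↦ 1
α = 1, β = 2/3 ↦ 1
α = 1, β = 1 ↦ 1
Every assignment gives a value ≥ 1.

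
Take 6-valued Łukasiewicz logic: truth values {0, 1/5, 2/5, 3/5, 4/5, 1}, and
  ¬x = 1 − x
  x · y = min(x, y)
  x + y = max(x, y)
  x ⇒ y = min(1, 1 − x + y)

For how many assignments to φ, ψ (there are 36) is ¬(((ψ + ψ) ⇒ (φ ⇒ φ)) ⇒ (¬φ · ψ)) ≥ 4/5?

value 1: 11 assignments (counts)
value 4/5: 9 assignments (counts)
value 3/5: 7 assignments
value 2/5: 5 assignments
value 1/5: 3 assignments
value 0: 1 assignment
So 20 of the 36 assignments meet the threshold.

20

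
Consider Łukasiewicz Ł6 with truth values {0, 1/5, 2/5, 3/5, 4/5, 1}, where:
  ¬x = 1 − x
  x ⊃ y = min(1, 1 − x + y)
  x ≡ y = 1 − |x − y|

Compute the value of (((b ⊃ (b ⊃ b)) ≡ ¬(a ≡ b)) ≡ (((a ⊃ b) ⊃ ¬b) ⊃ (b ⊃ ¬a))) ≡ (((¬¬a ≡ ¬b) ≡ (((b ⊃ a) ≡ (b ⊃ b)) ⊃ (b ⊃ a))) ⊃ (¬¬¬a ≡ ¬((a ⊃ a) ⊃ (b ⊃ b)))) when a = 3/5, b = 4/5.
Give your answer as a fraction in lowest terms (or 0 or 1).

b ⊃ b = 4/5 ⊃ 4/5 = 1
b ⊃ (b ⊃ b) = 4/5 ⊃ 1 = 1
a ≡ b = 3/5 ≡ 4/5 = 4/5
¬(a ≡ b) = ¬4/5 = 1/5
(b ⊃ (b ⊃ b)) ≡ ¬(a ≡ b) = 1 ≡ 1/5 = 1/5
a ⊃ b = 3/5 ⊃ 4/5 = 1
¬b = ¬4/5 = 1/5
(a ⊃ b) ⊃ ¬b = 1 ⊃ 1/5 = 1/5
¬a = ¬3/5 = 2/5
b ⊃ ¬a = 4/5 ⊃ 2/5 = 3/5
((a ⊃ b) ⊃ ¬b) ⊃ (b ⊃ ¬a) = 1/5 ⊃ 3/5 = 1
((b ⊃ (b ⊃ b)) ≡ ¬(a ≡ b)) ≡ (((a ⊃ b) ⊃ ¬b) ⊃ (b ⊃ ¬a)) = 1/5 ≡ 1 = 1/5
¬a = ¬3/5 = 2/5
¬¬a = ¬2/5 = 3/5
¬b = ¬4/5 = 1/5
¬¬a ≡ ¬b = 3/5 ≡ 1/5 = 3/5
b ⊃ a = 4/5 ⊃ 3/5 = 4/5
b ⊃ b = 4/5 ⊃ 4/5 = 1
(b ⊃ a) ≡ (b ⊃ b) = 4/5 ≡ 1 = 4/5
b ⊃ a = 4/5 ⊃ 3/5 = 4/5
((b ⊃ a) ≡ (b ⊃ b)) ⊃ (b ⊃ a) = 4/5 ⊃ 4/5 = 1
(¬¬a ≡ ¬b) ≡ (((b ⊃ a) ≡ (b ⊃ b)) ⊃ (b ⊃ a)) = 3/5 ≡ 1 = 3/5
¬a = ¬3/5 = 2/5
¬¬a = ¬2/5 = 3/5
¬¬¬a = ¬3/5 = 2/5
a ⊃ a = 3/5 ⊃ 3/5 = 1
b ⊃ b = 4/5 ⊃ 4/5 = 1
(a ⊃ a) ⊃ (b ⊃ b) = 1 ⊃ 1 = 1
¬((a ⊃ a) ⊃ (b ⊃ b)) = ¬1 = 0
¬¬¬a ≡ ¬((a ⊃ a) ⊃ (b ⊃ b)) = 2/5 ≡ 0 = 3/5
((¬¬a ≡ ¬b) ≡ (((b ⊃ a) ≡ (b ⊃ b)) ⊃ (b ⊃ a))) ⊃ (¬¬¬a ≡ ¬((a ⊃ a) ⊃ (b ⊃ b))) = 3/5 ⊃ 3/5 = 1
(((b ⊃ (b ⊃ b)) ≡ ¬(a ≡ b)) ≡ (((a ⊃ b) ⊃ ¬b) ⊃ (b ⊃ ¬a))) ≡ (((¬¬a ≡ ¬b) ≡ (((b ⊃ a) ≡ (b ⊃ b)) ⊃ (b ⊃ a))) ⊃ (¬¬¬a ≡ ¬((a ⊃ a) ⊃ (b ⊃ b)))) = 1/5 ≡ 1 = 1/5

1/5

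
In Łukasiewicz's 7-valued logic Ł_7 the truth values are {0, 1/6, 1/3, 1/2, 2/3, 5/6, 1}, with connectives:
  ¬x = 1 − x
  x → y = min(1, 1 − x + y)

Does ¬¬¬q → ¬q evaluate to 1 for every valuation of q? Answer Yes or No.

Yes

q = 0 ↦ 1
q = 1/6 ↦ 1
q = 1/3 ↦ 1
q = 1/2 ↦ 1
q = 2/3 ↦ 1
q = 5/6 ↦ 1
q = 1 ↦ 1
Every assignment gives a value ≥ 1.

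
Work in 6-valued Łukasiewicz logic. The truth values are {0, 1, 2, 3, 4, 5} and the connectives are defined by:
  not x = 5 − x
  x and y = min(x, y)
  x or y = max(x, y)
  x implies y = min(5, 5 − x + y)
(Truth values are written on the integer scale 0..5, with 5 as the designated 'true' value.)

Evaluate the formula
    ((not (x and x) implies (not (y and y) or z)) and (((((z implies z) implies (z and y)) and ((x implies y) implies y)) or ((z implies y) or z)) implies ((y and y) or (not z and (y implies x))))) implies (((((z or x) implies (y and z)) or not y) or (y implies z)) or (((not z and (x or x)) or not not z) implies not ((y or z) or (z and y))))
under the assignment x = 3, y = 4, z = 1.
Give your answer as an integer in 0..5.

4

x and x = 3 and 3 = 3
not (x and x) = not 3 = 2
y and y = 4 and 4 = 4
not (y and y) = not 4 = 1
not (y and y) or z = 1 or 1 = 1
not (x and x) implies (not (y and y) or z) = 2 implies 1 = 4
z implies z = 1 implies 1 = 5
z and y = 1 and 4 = 1
(z implies z) implies (z and y) = 5 implies 1 = 1
x implies y = 3 implies 4 = 5
(x implies y) implies y = 5 implies 4 = 4
((z implies z) implies (z and y)) and ((x implies y) implies y) = 1 and 4 = 1
z implies y = 1 implies 4 = 5
(z implies y) or z = 5 or 1 = 5
(((z implies z) implies (z and y)) and ((x implies y) implies y)) or ((z implies y) or z) = 1 or 5 = 5
y and y = 4 and 4 = 4
not z = not 1 = 4
y implies x = 4 implies 3 = 4
not z and (y implies x) = 4 and 4 = 4
(y and y) or (not z and (y implies x)) = 4 or 4 = 4
((((z implies z) implies (z and y)) and ((x implies y) implies y)) or ((z implies y) or z)) implies ((y and y) or (not z and (y implies x))) = 5 implies 4 = 4
(not (x and x) implies (not (y and y) or z)) and (((((z implies z) implies (z and y)) and ((x implies y) implies y)) or ((z implies y) or z)) implies ((y and y) or (not z and (y implies x)))) = 4 and 4 = 4
z or x = 1 or 3 = 3
y and z = 4 and 1 = 1
(z or x) implies (y and z) = 3 implies 1 = 3
not y = not 4 = 1
((z or x) implies (y and z)) or not y = 3 or 1 = 3
y implies z = 4 implies 1 = 2
(((z or x) implies (y and z)) or not y) or (y implies z) = 3 or 2 = 3
not z = not 1 = 4
x or x = 3 or 3 = 3
not z and (x or x) = 4 and 3 = 3
not z = not 1 = 4
not not z = not 4 = 1
(not z and (x or x)) or not not z = 3 or 1 = 3
y or z = 4 or 1 = 4
z and y = 1 and 4 = 1
(y or z) or (z and y) = 4 or 1 = 4
not ((y or z) or (z and y)) = not 4 = 1
((not z and (x or x)) or not not z) implies not ((y or z) or (z and y)) = 3 implies 1 = 3
((((z or x) implies (y and z)) or not y) or (y implies z)) or (((not z and (x or x)) or not not z) implies not ((y or z) or (z and y))) = 3 or 3 = 3
((not (x and x) implies (not (y and y) or z)) and (((((z implies z) implies (z and y)) and ((x implies y) implies y)) or ((z implies y) or z)) implies ((y and y) or (not z and (y implies x))))) implies (((((z or x) implies (y and z)) or not y) or (y implies z)) or (((not z and (x or x)) or not not z) implies not ((y or z) or (z and y)))) = 4 implies 3 = 4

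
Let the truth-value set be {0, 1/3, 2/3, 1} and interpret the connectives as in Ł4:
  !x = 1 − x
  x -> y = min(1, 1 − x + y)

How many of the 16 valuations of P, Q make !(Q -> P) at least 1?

1

P = 0, Q = 0 ↦ 0  <
P = 0, Q = 1/3 ↦ 1/3  <
P = 0, Q = 2/3 ↦ 2/3  <
P = 0, Q = 1 ↦ 1  ≥
P = 1/3, Q = 0 ↦ 0  <
P = 1/3, Q = 1/3 ↦ 0  <
P = 1/3, Q = 2/3 ↦ 1/3  <
P = 1/3, Q = 1 ↦ 2/3  <
P = 2/3, Q = 0 ↦ 0  <
P = 2/3, Q = 1/3 ↦ 0  <
P = 2/3, Q = 2/3 ↦ 0  <
P = 2/3, Q = 1 ↦ 1/3  <
P = 1, Q = 0 ↦ 0  <
P = 1, Q = 1/3 ↦ 0  <
P = 1, Q = 2/3 ↦ 0  <
P = 1, Q = 1 ↦ 0  <
So 1 of the 16 assignments meets the threshold.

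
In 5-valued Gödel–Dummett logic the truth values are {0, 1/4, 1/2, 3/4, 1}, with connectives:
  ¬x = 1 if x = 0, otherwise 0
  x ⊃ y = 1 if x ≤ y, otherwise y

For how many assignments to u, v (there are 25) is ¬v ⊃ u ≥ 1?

value 1: 21 assignments (counts)
value 3/4: 1 assignment
value 1/2: 1 assignment
value 1/4: 1 assignment
value 0: 1 assignment
So 21 of the 25 assignments meet the threshold.

21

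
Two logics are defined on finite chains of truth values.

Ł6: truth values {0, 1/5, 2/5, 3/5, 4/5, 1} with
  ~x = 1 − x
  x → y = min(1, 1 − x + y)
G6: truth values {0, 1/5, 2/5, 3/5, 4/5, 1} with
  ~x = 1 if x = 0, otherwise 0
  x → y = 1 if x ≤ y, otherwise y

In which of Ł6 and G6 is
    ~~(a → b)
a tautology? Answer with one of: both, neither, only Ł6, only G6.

neither

In Ł6: at a = 1/5, b = 0 the value is 4/5 — not a tautology.
In G6: at a = 1/5, b = 0 the value is 0 — not a tautology.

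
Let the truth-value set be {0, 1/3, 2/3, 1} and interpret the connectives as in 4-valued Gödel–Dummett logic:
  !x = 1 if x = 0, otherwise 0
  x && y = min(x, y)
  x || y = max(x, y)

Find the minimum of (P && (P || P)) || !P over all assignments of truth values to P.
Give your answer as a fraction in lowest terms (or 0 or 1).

1/3

Take P = 1/3:
P || P = 1/3 || 1/3 = 1/3
P && (P || P) = 1/3 && 1/3 = 1/3
!P = !1/3 = 0
(P && (P || P)) || !P = 1/3 || 0 = 1/3
No assignment yields a value below 1/3, so this is the minimum.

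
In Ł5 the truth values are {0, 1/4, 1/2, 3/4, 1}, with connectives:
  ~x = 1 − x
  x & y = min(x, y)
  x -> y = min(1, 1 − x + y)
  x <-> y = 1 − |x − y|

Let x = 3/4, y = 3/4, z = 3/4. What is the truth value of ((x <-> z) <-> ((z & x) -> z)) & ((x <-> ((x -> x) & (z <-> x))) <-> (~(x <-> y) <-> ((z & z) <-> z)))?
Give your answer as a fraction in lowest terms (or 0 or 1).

1/4

x <-> z = 3/4 <-> 3/4 = 1
z & x = 3/4 & 3/4 = 3/4
(z & x) -> z = 3/4 -> 3/4 = 1
(x <-> z) <-> ((z & x) -> z) = 1 <-> 1 = 1
x -> x = 3/4 -> 3/4 = 1
z <-> x = 3/4 <-> 3/4 = 1
(x -> x) & (z <-> x) = 1 & 1 = 1
x <-> ((x -> x) & (z <-> x)) = 3/4 <-> 1 = 3/4
x <-> y = 3/4 <-> 3/4 = 1
~(x <-> y) = ~1 = 0
z & z = 3/4 & 3/4 = 3/4
(z & z) <-> z = 3/4 <-> 3/4 = 1
~(x <-> y) <-> ((z & z) <-> z) = 0 <-> 1 = 0
(x <-> ((x -> x) & (z <-> x))) <-> (~(x <-> y) <-> ((z & z) <-> z)) = 3/4 <-> 0 = 1/4
((x <-> z) <-> ((z & x) -> z)) & ((x <-> ((x -> x) & (z <-> x))) <-> (~(x <-> y) <-> ((z & z) <-> z))) = 1 & 1/4 = 1/4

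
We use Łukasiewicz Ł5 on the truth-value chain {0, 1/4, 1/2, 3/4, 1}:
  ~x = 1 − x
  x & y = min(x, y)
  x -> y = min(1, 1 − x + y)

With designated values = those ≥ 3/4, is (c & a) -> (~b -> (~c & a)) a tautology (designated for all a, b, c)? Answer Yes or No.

No

Counterexample: take a = 1/2, b = 0, c = 1.
c & a = 1 & 1/2 = 1/2
~b = ~0 = 1
~c = ~1 = 0
~c & a = 0 & 1/2 = 0
~b -> (~c & a) = 1 -> 0 = 0
(c & a) -> (~b -> (~c & a)) = 1/2 -> 0 = 1/2
This gives 1/2, which is below 3/4.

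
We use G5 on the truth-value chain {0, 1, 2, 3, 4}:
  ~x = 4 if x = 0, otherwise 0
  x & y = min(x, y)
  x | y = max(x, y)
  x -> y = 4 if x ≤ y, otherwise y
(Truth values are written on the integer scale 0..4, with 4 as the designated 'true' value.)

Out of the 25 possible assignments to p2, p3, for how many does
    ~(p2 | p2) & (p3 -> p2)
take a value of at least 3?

value 4: 1 assignment (counts)
value 0: 24 assignments
So 1 of the 25 assignments meets the threshold.

1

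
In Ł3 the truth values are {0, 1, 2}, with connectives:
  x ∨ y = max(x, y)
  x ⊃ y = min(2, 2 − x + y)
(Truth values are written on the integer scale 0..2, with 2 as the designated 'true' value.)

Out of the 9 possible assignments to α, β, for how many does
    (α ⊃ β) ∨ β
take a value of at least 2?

6

α = 0, β = 0 ↦ 2  ≥
α = 0, β = 1 ↦ 2  ≥
α = 0, β = 2 ↦ 2  ≥
α = 1, β = 0 ↦ 1  <
α = 1, β = 1 ↦ 2  ≥
α = 1, β = 2 ↦ 2  ≥
α = 2, β = 0 ↦ 0  <
α = 2, β = 1 ↦ 1  <
α = 2, β = 2 ↦ 2  ≥
So 6 of the 9 assignments meet the threshold.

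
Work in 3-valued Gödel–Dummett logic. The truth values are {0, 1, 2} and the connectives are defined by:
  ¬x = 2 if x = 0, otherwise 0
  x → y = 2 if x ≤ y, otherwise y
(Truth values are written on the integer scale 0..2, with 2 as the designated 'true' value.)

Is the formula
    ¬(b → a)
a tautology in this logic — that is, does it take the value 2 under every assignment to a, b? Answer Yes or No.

Counterexample: take a = 0, b = 0.
b → a = 0 → 0 = 2
¬(b → a) = ¬2 = 0
This gives 0 ≠ 2.

No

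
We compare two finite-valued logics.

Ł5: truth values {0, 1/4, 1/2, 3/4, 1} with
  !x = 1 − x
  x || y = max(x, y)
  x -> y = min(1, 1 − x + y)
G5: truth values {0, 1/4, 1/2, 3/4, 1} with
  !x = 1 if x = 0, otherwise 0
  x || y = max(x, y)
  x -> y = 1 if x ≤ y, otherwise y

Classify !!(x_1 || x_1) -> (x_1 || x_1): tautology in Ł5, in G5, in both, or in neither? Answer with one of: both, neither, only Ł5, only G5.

In Ł5: every assignment gives 1 — tautology.
In G5: at x_1 = 1/4 the value is 1/4 — not a tautology.

only Ł5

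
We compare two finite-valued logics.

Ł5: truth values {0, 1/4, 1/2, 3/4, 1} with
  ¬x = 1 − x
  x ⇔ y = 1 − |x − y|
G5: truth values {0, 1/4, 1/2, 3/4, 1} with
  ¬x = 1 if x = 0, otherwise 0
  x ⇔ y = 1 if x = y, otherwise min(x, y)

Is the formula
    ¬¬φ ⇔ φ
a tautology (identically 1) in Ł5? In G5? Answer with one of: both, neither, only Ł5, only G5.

In Ł5: every assignment gives 1 — tautology.
In G5: at φ = 1/4 the value is 1/4 — not a tautology.

only Ł5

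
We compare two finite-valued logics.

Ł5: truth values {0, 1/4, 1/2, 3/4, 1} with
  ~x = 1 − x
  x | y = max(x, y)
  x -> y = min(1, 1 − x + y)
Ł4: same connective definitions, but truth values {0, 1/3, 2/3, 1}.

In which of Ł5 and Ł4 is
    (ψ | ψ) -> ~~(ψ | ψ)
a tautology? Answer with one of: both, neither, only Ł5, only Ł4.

In Ł5: every assignment gives 1 — tautology.
In Ł4: every assignment gives 1 — tautology.

both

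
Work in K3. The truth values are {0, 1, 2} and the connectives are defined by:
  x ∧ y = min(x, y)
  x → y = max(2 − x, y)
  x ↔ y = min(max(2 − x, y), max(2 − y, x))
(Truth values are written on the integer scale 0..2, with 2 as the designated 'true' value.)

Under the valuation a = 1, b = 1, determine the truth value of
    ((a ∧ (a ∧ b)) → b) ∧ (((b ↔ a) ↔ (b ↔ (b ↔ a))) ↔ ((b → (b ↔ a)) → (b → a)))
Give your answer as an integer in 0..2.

1

a ∧ b = 1 ∧ 1 = 1
a ∧ (a ∧ b) = 1 ∧ 1 = 1
(a ∧ (a ∧ b)) → b = 1 → 1 = 1
b ↔ a = 1 ↔ 1 = 1
b ↔ a = 1 ↔ 1 = 1
b ↔ (b ↔ a) = 1 ↔ 1 = 1
(b ↔ a) ↔ (b ↔ (b ↔ a)) = 1 ↔ 1 = 1
b ↔ a = 1 ↔ 1 = 1
b → (b ↔ a) = 1 → 1 = 1
b → a = 1 → 1 = 1
(b → (b ↔ a)) → (b → a) = 1 → 1 = 1
((b ↔ a) ↔ (b ↔ (b ↔ a))) ↔ ((b → (b ↔ a)) → (b → a)) = 1 ↔ 1 = 1
((a ∧ (a ∧ b)) → b) ∧ (((b ↔ a) ↔ (b ↔ (b ↔ a))) ↔ ((b → (b ↔ a)) → (b → a))) = 1 ∧ 1 = 1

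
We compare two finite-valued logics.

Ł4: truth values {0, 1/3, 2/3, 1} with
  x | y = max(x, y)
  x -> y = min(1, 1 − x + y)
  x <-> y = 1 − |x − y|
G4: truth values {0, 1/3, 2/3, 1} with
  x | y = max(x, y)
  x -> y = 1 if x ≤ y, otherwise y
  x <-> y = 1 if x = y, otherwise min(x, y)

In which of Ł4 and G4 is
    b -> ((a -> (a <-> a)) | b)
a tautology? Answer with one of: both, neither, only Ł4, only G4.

both

In Ł4: every assignment gives 1 — tautology.
In G4: every assignment gives 1 — tautology.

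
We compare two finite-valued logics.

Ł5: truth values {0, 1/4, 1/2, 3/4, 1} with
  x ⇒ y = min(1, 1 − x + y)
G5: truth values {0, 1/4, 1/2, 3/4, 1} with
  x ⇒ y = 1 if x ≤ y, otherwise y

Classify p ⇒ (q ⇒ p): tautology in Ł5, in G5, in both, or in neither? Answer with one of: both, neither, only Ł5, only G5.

In Ł5: every assignment gives 1 — tautology.
In G5: every assignment gives 1 — tautology.

both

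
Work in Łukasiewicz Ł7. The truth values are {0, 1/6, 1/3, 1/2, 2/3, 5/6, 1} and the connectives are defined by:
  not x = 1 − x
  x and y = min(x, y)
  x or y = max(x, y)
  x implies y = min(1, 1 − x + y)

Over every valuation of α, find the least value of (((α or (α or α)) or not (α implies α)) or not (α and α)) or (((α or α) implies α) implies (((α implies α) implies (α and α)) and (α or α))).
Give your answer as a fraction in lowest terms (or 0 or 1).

Take α = 1/2:
α or α = 1/2 or 1/2 = 1/2
α or (α or α) = 1/2 or 1/2 = 1/2
α implies α = 1/2 implies 1/2 = 1
not (α implies α) = not 1 = 0
(α or (α or α)) or not (α implies α) = 1/2 or 0 = 1/2
α and α = 1/2 and 1/2 = 1/2
not (α and α) = not 1/2 = 1/2
((α or (α or α)) or not (α implies α)) or not (α and α) = 1/2 or 1/2 = 1/2
α or α = 1/2 or 1/2 = 1/2
(α or α) implies α = 1/2 implies 1/2 = 1
α implies α = 1/2 implies 1/2 = 1
α and α = 1/2 and 1/2 = 1/2
(α implies α) implies (α and α) = 1 implies 1/2 = 1/2
α or α = 1/2 or 1/2 = 1/2
((α implies α) implies (α and α)) and (α or α) = 1/2 and 1/2 = 1/2
((α or α) implies α) implies (((α implies α) implies (α and α)) and (α or α)) = 1 implies 1/2 = 1/2
(((α or (α or α)) or not (α implies α)) or not (α and α)) or (((α or α) implies α) implies (((α implies α) implies (α and α)) and (α or α))) = 1/2 or 1/2 = 1/2
No assignment yields a value below 1/2, so this is the minimum.

1/2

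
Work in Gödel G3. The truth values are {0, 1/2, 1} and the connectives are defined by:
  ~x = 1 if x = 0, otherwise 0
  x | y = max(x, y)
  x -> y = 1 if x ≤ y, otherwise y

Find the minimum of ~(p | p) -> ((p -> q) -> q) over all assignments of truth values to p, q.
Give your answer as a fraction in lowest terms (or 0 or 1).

Take p = 0, q = 0:
p | p = 0 | 0 = 0
~(p | p) = ~0 = 1
p -> q = 0 -> 0 = 1
(p -> q) -> q = 1 -> 0 = 0
~(p | p) -> ((p -> q) -> q) = 1 -> 0 = 0
No assignment yields a value below 0, so this is the minimum.

0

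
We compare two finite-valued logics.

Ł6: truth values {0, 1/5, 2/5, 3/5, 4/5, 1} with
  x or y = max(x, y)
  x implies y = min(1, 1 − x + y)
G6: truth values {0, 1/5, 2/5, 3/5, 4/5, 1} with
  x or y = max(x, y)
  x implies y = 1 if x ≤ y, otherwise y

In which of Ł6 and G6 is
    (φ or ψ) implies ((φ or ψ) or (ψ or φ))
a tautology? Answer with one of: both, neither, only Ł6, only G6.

both

In Ł6: every assignment gives 1 — tautology.
In G6: every assignment gives 1 — tautology.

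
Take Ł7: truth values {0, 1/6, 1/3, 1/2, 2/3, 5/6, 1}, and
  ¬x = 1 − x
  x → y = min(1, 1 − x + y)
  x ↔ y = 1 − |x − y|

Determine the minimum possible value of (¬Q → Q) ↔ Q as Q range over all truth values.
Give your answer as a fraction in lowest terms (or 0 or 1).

Take Q = 1/2:
¬Q = ¬1/2 = 1/2
¬Q → Q = 1/2 → 1/2 = 1
(¬Q → Q) ↔ Q = 1 ↔ 1/2 = 1/2
No assignment yields a value below 1/2, so this is the minimum.

1/2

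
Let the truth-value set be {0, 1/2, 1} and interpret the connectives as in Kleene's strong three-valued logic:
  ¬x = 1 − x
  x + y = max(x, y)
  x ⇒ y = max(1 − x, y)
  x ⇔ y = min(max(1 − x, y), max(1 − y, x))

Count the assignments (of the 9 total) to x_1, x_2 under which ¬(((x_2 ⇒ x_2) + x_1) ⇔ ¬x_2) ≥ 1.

3

x_1 = 0, x_2 = 0 ↦ 0  <
x_1 = 0, x_2 = 1/2 ↦ 1/2  <
x_1 = 0, x_2 = 1 ↦ 1  ≥
x_1 = 1/2, x_2 = 0 ↦ 0  <
x_1 = 1/2, x_2 = 1/2 ↦ 1/2  <
x_1 = 1/2, x_2 = 1 ↦ 1  ≥
x_1 = 1, x_2 = 0 ↦ 0  <
x_1 = 1, x_2 = 1/2 ↦ 1/2  <
x_1 = 1, x_2 = 1 ↦ 1  ≥
So 3 of the 9 assignments meet the threshold.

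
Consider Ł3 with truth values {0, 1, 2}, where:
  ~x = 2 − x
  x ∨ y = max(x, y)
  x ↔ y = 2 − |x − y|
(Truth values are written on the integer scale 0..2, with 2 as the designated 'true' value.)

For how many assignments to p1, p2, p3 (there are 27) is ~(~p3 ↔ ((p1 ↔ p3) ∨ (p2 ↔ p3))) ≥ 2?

value 2: 6 assignments (counts)
value 1: 11 assignments
value 0: 10 assignments
So 6 of the 27 assignments meet the threshold.

6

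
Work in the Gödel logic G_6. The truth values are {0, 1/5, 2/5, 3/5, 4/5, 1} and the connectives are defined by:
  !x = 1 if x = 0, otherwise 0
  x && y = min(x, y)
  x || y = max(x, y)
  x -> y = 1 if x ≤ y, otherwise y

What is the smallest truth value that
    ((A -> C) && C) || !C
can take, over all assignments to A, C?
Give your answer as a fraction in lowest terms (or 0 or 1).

1/5

Take A = 0, C = 1/5:
A -> C = 0 -> 1/5 = 1
(A -> C) && C = 1 && 1/5 = 1/5
!C = !1/5 = 0
((A -> C) && C) || !C = 1/5 || 0 = 1/5
No assignment yields a value below 1/5, so this is the minimum.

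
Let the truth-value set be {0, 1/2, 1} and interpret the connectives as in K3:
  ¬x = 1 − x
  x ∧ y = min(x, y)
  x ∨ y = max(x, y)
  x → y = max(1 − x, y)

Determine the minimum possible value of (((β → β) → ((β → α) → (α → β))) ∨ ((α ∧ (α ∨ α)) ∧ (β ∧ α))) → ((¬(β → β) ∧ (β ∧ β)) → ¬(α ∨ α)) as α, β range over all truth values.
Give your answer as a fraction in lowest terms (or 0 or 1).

1/2

Take α = 1/2, β = 1/2:
β → β = 1/2 → 1/2 = 1/2
β → α = 1/2 → 1/2 = 1/2
α → β = 1/2 → 1/2 = 1/2
(β → α) → (α → β) = 1/2 → 1/2 = 1/2
(β → β) → ((β → α) → (α → β)) = 1/2 → 1/2 = 1/2
α ∨ α = 1/2 ∨ 1/2 = 1/2
α ∧ (α ∨ α) = 1/2 ∧ 1/2 = 1/2
β ∧ α = 1/2 ∧ 1/2 = 1/2
(α ∧ (α ∨ α)) ∧ (β ∧ α) = 1/2 ∧ 1/2 = 1/2
((β → β) → ((β → α) → (α → β))) ∨ ((α ∧ (α ∨ α)) ∧ (β ∧ α)) = 1/2 ∨ 1/2 = 1/2
β → β = 1/2 → 1/2 = 1/2
¬(β → β) = ¬1/2 = 1/2
β ∧ β = 1/2 ∧ 1/2 = 1/2
¬(β → β) ∧ (β ∧ β) = 1/2 ∧ 1/2 = 1/2
α ∨ α = 1/2 ∨ 1/2 = 1/2
¬(α ∨ α) = ¬1/2 = 1/2
(¬(β → β) ∧ (β ∧ β)) → ¬(α ∨ α) = 1/2 → 1/2 = 1/2
(((β → β) → ((β → α) → (α → β))) ∨ ((α ∧ (α ∨ α)) ∧ (β ∧ α))) → ((¬(β → β) ∧ (β ∧ β)) → ¬(α ∨ α)) = 1/2 → 1/2 = 1/2
No assignment yields a value below 1/2, so this is the minimum.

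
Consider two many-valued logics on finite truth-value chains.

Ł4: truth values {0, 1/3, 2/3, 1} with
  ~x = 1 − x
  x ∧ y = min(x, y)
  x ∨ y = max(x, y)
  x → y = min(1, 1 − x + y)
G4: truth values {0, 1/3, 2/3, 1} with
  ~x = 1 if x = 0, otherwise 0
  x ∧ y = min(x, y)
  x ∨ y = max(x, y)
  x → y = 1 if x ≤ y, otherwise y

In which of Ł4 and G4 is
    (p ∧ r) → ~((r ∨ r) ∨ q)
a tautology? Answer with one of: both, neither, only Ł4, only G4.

In Ł4: at p = 1/3, q = 0, r = 1 the value is 2/3 — not a tautology.
In G4: at p = 1/3, q = 0, r = 1/3 the value is 0 — not a tautology.

neither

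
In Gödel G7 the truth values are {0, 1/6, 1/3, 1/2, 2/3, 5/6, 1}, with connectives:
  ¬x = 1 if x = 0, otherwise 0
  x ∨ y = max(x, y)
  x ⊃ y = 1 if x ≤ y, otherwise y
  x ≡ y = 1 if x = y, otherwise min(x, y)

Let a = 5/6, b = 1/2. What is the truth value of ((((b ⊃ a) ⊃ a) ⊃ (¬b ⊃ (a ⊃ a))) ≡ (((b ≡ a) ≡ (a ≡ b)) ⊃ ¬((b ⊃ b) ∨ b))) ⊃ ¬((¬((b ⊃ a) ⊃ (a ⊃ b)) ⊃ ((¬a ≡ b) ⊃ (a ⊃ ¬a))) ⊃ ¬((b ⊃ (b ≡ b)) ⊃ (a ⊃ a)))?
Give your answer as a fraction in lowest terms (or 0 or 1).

b ⊃ a = 1/2 ⊃ 5/6 = 1
(b ⊃ a) ⊃ a = 1 ⊃ 5/6 = 5/6
¬b = ¬1/2 = 0
a ⊃ a = 5/6 ⊃ 5/6 = 1
¬b ⊃ (a ⊃ a) = 0 ⊃ 1 = 1
((b ⊃ a) ⊃ a) ⊃ (¬b ⊃ (a ⊃ a)) = 5/6 ⊃ 1 = 1
b ≡ a = 1/2 ≡ 5/6 = 1/2
a ≡ b = 5/6 ≡ 1/2 = 1/2
(b ≡ a) ≡ (a ≡ b) = 1/2 ≡ 1/2 = 1
b ⊃ b = 1/2 ⊃ 1/2 = 1
(b ⊃ b) ∨ b = 1 ∨ 1/2 = 1
¬((b ⊃ b) ∨ b) = ¬1 = 0
((b ≡ a) ≡ (a ≡ b)) ⊃ ¬((b ⊃ b) ∨ b) = 1 ⊃ 0 = 0
(((b ⊃ a) ⊃ a) ⊃ (¬b ⊃ (a ⊃ a))) ≡ (((b ≡ a) ≡ (a ≡ b)) ⊃ ¬((b ⊃ b) ∨ b)) = 1 ≡ 0 = 0
b ⊃ a = 1/2 ⊃ 5/6 = 1
a ⊃ b = 5/6 ⊃ 1/2 = 1/2
(b ⊃ a) ⊃ (a ⊃ b) = 1 ⊃ 1/2 = 1/2
¬((b ⊃ a) ⊃ (a ⊃ b)) = ¬1/2 = 0
¬a = ¬5/6 = 0
¬a ≡ b = 0 ≡ 1/2 = 0
¬a = ¬5/6 = 0
a ⊃ ¬a = 5/6 ⊃ 0 = 0
(¬a ≡ b) ⊃ (a ⊃ ¬a) = 0 ⊃ 0 = 1
¬((b ⊃ a) ⊃ (a ⊃ b)) ⊃ ((¬a ≡ b) ⊃ (a ⊃ ¬a)) = 0 ⊃ 1 = 1
b ≡ b = 1/2 ≡ 1/2 = 1
b ⊃ (b ≡ b) = 1/2 ⊃ 1 = 1
a ⊃ a = 5/6 ⊃ 5/6 = 1
(b ⊃ (b ≡ b)) ⊃ (a ⊃ a) = 1 ⊃ 1 = 1
¬((b ⊃ (b ≡ b)) ⊃ (a ⊃ a)) = ¬1 = 0
(¬((b ⊃ a) ⊃ (a ⊃ b)) ⊃ ((¬a ≡ b) ⊃ (a ⊃ ¬a))) ⊃ ¬((b ⊃ (b ≡ b)) ⊃ (a ⊃ a)) = 1 ⊃ 0 = 0
¬((¬((b ⊃ a) ⊃ (a ⊃ b)) ⊃ ((¬a ≡ b) ⊃ (a ⊃ ¬a))) ⊃ ¬((b ⊃ (b ≡ b)) ⊃ (a ⊃ a))) = ¬0 = 1
((((b ⊃ a) ⊃ a) ⊃ (¬b ⊃ (a ⊃ a))) ≡ (((b ≡ a) ≡ (a ≡ b)) ⊃ ¬((b ⊃ b) ∨ b))) ⊃ ¬((¬((b ⊃ a) ⊃ (a ⊃ b)) ⊃ ((¬a ≡ b) ⊃ (a ⊃ ¬a))) ⊃ ¬((b ⊃ (b ≡ b)) ⊃ (a ⊃ a))) = 0 ⊃ 1 = 1

1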